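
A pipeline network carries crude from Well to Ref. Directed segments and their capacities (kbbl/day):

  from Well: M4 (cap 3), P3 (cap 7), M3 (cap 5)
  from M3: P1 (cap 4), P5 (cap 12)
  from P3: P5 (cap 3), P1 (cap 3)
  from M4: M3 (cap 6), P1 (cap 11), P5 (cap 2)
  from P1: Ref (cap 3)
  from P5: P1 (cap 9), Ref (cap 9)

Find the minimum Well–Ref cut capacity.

12

Augment Well→M3→P1→Ref: bottleneck 3, flow now 3.
Augment Well→M3→P5→Ref: bottleneck 2, flow now 5.
Augment Well→P3→P5→Ref: bottleneck 3, flow now 8.
Augment Well→M4→P5→Ref: bottleneck 2, flow now 10.
Augment Well→M4→M3→P5→Ref: bottleneck 1, flow now 11.
Augment Well→P3→P1→M3→P5→Ref: bottleneck 1, flow now 12. (uses reverse residual edge)
No augmenting path remains; maximum flow = 12.
By max-flow min-cut, the minimum cut capacity equals the max flow.
In the residual graph, reachable from Well: {Well, M3, P3, M4, P1, P5}.
Min-cut edges: P1→Ref (3), P5→Ref (9); capacity 3 + 9 = 12.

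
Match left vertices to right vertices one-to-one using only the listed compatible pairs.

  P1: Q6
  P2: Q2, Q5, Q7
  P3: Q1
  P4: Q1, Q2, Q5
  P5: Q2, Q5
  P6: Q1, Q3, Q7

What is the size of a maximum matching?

6

Unit-capacity flow: source→left, listed edges, right→sink; max matching = max flow.
Augmenting path P1→Q6 (+1); matched 1.
Augmenting path P2→Q2 (+1); matched 2.
Augmenting path P3→Q1 (+1); matched 3.
Augmenting path P4→Q5 (+1); matched 4.
Augmenting path P6→Q3 (+1); matched 5.
Augmenting path P5→Q2→P2→Q7 (+1); matched 6.
No augmenting path remains; maximum matching = 6.
König certificate: {P1, P2, P3, P4, P5, P6} is a vertex cover of size 6 (every listed pair touches it), so no matching can be larger.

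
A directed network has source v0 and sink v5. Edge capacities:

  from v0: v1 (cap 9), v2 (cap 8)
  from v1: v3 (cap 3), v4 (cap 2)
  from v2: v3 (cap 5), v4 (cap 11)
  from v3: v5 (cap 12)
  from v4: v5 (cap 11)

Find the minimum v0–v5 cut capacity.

13

Augment v0→v1→v3→v5: bottleneck 3, flow now 3.
Augment v0→v1→v4→v5: bottleneck 2, flow now 5.
Augment v0→v2→v3→v5: bottleneck 5, flow now 10.
Augment v0→v2→v4→v5: bottleneck 3, flow now 13.
No augmenting path remains; maximum flow = 13.
By max-flow min-cut, the minimum cut capacity equals the max flow.
In the residual graph, reachable from v0: {v0, v1}.
Min-cut edges: v0→v2 (8), v1→v3 (3), v1→v4 (2); capacity 8 + 3 + 2 = 13.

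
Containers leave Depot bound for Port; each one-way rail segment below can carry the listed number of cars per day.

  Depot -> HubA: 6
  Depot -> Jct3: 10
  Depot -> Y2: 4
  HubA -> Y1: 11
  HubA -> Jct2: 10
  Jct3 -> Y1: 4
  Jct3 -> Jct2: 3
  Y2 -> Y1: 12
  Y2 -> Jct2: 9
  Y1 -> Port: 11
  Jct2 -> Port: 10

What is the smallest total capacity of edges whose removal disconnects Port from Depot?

17

Augment Depot→HubA→Y1→Port: bottleneck 6, flow now 6.
Augment Depot→Jct3→Y1→Port: bottleneck 4, flow now 10.
Augment Depot→Jct3→Jct2→Port: bottleneck 3, flow now 13.
Augment Depot→Y2→Y1→Port: bottleneck 1, flow now 14.
Augment Depot→Y2→Jct2→Port: bottleneck 3, flow now 17.
No augmenting path remains; maximum flow = 17.
By max-flow min-cut, the minimum cut capacity equals the max flow.
In the residual graph, reachable from Depot: {Depot, Jct3}.
Min-cut edges: Depot→HubA (6), Depot→Y2 (4), Jct3→Y1 (4), Jct3→Jct2 (3); capacity 6 + 4 + 4 + 3 = 17.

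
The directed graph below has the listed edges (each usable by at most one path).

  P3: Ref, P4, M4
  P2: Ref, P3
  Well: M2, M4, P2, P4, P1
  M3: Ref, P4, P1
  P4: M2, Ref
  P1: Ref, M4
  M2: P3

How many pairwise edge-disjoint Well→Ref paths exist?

Assign every edge capacity 1; by Menger, the answer equals the max flow.
Path Well→P2→Ref (+1); total 1.
Path Well→P1→Ref (+1); total 2.
Path Well→P4→Ref (+1); total 3.
Path Well→M2→P3→Ref (+1); total 4.
No residual Well→Ref path; max flow = 4.
Certifying cut of size 4: {Well→M2, Well→P1, Well→P2, Well→P4}.

4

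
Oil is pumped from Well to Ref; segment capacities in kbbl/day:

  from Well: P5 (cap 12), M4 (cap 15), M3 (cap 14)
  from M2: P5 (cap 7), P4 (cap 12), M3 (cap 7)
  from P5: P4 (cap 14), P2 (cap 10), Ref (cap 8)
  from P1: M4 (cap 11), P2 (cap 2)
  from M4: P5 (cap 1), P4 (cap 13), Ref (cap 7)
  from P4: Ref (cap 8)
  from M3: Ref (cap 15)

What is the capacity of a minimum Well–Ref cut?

Augment Well→P5→Ref: bottleneck 8, flow now 8.
Augment Well→M4→Ref: bottleneck 7, flow now 15.
Augment Well→M3→Ref: bottleneck 14, flow now 29.
Augment Well→P5→P4→Ref: bottleneck 4, flow now 33.
Augment Well→M4→P4→Ref: bottleneck 4, flow now 37.
No augmenting path remains; maximum flow = 37.
By max-flow min-cut, the minimum cut capacity equals the max flow.
In the residual graph, reachable from Well: {Well, P5, M4, P4, P2}.
Min-cut edges: Well→M3 (14), P5→Ref (8), M4→Ref (7), P4→Ref (8); capacity 14 + 8 + 7 + 8 = 37.

37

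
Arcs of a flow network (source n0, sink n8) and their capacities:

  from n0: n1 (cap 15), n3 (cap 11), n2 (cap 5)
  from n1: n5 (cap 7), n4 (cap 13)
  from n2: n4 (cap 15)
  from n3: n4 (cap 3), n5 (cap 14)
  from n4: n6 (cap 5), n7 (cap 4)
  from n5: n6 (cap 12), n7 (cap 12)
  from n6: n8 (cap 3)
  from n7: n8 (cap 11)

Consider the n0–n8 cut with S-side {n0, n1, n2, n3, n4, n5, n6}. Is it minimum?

No — its capacity is 19, but the minimum cut has capacity 14.

Given cut capacity: 4 + 12 + 3 = 19.
Augment n0→n1→n4→n6→n8: bottleneck 3, flow now 3.
Augment n0→n1→n4→n7→n8: bottleneck 4, flow now 7.
Augment n0→n1→n5→n7→n8: bottleneck 7, flow now 14.
No augmenting path remains; maximum flow = 14.
In the residual graph, reachable from n0: {n0, n1, n2, n3, n4, n5, n6, n7}.
Min-cut edges: n6→n8 (3), n7→n8 (11); capacity 3 + 11 = 14.
Cut capacity 19 exceeds the max flow 14, so it is not minimum.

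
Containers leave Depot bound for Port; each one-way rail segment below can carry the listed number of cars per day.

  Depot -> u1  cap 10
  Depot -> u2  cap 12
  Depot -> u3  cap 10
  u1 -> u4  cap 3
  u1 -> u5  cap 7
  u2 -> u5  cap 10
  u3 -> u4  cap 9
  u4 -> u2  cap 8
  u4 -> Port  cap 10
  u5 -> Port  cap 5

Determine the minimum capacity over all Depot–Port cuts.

Augment Depot→u1→u4→Port: bottleneck 3, flow now 3.
Augment Depot→u1→u5→Port: bottleneck 5, flow now 8.
Augment Depot→u3→u4→Port: bottleneck 7, flow now 15.
No augmenting path remains; maximum flow = 15.
By max-flow min-cut, the minimum cut capacity equals the max flow.
In the residual graph, reachable from Depot: {Depot, u1, u2, u3, u4, u5}.
Min-cut edges: u4→Port (10), u5→Port (5); capacity 10 + 5 = 15.

15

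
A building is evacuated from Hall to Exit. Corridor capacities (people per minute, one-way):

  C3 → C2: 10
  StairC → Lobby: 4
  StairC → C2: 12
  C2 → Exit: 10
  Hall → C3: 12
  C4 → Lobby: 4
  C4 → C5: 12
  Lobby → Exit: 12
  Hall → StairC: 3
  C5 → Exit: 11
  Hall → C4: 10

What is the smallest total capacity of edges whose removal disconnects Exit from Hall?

23

Augment Hall→StairC→Lobby→Exit: bottleneck 3, flow now 3.
Augment Hall→C3→C2→Exit: bottleneck 10, flow now 13.
Augment Hall→C4→Lobby→Exit: bottleneck 4, flow now 17.
Augment Hall→C4→C5→Exit: bottleneck 6, flow now 23.
No augmenting path remains; maximum flow = 23.
By max-flow min-cut, the minimum cut capacity equals the max flow.
In the residual graph, reachable from Hall: {Hall, C3}.
Min-cut edges: Hall→StairC (3), Hall→C4 (10), C3→C2 (10); capacity 3 + 10 + 10 = 23.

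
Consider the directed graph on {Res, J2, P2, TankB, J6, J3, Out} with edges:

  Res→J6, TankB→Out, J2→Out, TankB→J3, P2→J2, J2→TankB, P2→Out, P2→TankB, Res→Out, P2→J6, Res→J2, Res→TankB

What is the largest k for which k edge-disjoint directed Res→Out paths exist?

3

Assign every edge capacity 1; by Menger, the answer equals the max flow.
Path Res→Out (+1); total 1.
Path Res→J2→Out (+1); total 2.
Path Res→TankB→Out (+1); total 3.
No residual Res→Out path; max flow = 3.
Certifying cut of size 3: {Res→J2, Res→Out, Res→TankB}.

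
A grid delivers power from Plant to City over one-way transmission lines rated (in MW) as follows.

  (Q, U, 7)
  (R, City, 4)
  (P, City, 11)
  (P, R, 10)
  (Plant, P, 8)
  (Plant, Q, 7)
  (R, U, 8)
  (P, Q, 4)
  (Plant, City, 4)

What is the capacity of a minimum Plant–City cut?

Augment Plant→City: bottleneck 4, flow now 4.
Augment Plant→P→City: bottleneck 8, flow now 12.
No augmenting path remains; maximum flow = 12.
By max-flow min-cut, the minimum cut capacity equals the max flow.
In the residual graph, reachable from Plant: {Plant, Q, U}.
Min-cut edges: Plant→P (8), Plant→City (4); capacity 8 + 4 = 12.

12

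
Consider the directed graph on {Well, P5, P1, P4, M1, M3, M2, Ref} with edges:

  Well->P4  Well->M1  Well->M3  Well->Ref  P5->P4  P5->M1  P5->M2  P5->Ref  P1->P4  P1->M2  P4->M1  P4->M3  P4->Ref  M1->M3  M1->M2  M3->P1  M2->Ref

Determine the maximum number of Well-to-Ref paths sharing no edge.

Assign every edge capacity 1; by Menger, the answer equals the max flow.
Path Well→Ref (+1); total 1.
Path Well→P4→Ref (+1); total 2.
Path Well→M1→M2→Ref (+1); total 3.
No residual Well→Ref path; max flow = 3.
Certifying cut of size 3: {M2→Ref, P4→Ref, Well→Ref}.

3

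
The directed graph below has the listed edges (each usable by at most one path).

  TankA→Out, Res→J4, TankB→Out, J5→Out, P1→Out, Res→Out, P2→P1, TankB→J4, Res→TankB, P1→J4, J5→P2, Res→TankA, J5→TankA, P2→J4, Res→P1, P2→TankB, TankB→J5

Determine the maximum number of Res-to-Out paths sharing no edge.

4

Assign every edge capacity 1; by Menger, the answer equals the max flow.
Path Res→Out (+1); total 1.
Path Res→TankB→Out (+1); total 2.
Path Res→P1→Out (+1); total 3.
Path Res→TankA→Out (+1); total 4.
No residual Res→Out path; max flow = 4.
Certifying cut of size 4: {Res→Out, Res→P1, Res→TankA, Res→TankB}.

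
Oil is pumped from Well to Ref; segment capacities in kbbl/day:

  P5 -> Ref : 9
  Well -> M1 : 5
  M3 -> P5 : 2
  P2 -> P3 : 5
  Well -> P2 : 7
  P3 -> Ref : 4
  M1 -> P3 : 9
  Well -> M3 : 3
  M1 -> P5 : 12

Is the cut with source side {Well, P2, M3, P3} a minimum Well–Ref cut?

Given cut capacity: 5 + 2 + 4 = 11.
Augment Well→P2→P3→Ref: bottleneck 4, flow now 4.
Augment Well→M1→P5→Ref: bottleneck 5, flow now 9.
Augment Well→M3→P5→Ref: bottleneck 2, flow now 11.
No augmenting path remains; maximum flow = 11.
Cut capacity 11 equals the max flow, so it is a minimum cut.

Yes — it is a minimum cut (capacity 11).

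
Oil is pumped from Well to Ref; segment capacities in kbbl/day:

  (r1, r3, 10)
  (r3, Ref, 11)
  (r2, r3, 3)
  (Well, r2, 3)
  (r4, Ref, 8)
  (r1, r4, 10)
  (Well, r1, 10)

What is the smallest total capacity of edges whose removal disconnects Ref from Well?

13

Augment Well→r1→r3→Ref: bottleneck 10, flow now 10.
Augment Well→r2→r3→Ref: bottleneck 1, flow now 11.
Augment Well→r2→r3→r1→r4→Ref: bottleneck 2, flow now 13. (uses reverse residual edge)
No augmenting path remains; maximum flow = 13.
By max-flow min-cut, the minimum cut capacity equals the max flow.
In the residual graph, reachable from Well: {Well}.
Min-cut edges: Well→r1 (10), Well→r2 (3); capacity 10 + 3 = 13.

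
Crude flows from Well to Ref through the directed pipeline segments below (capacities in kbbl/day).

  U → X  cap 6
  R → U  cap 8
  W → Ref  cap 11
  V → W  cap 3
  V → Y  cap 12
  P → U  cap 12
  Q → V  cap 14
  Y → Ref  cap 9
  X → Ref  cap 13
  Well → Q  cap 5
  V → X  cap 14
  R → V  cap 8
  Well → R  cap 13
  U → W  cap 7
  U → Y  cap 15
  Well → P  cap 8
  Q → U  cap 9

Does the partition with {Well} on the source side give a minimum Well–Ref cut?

Yes — it is a minimum cut (capacity 26).

Given cut capacity: 8 + 5 + 13 = 26.
Augment Well→P→U→W→Ref: bottleneck 7, flow now 7.
Augment Well→P→U→X→Ref: bottleneck 1, flow now 8.
Augment Well→Q→U→X→Ref: bottleneck 5, flow now 13.
Augment Well→R→U→Y→Ref: bottleneck 8, flow now 21.
Augment Well→R→V→W→Ref: bottleneck 3, flow now 24.
Augment Well→R→V→X→Ref: bottleneck 2, flow now 26.
No augmenting path remains; maximum flow = 26.
Cut capacity 26 equals the max flow, so it is a minimum cut.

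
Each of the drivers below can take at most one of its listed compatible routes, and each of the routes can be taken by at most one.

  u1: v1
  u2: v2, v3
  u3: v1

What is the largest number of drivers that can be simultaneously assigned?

2

Unit-capacity flow: source→left, listed edges, right→sink; max matching = max flow.
Augmenting path u1→v1 (+1); matched 1.
Augmenting path u2→v2 (+1); matched 2.
No augmenting path remains; maximum matching = 2.
König certificate: {u2, v1} is a vertex cover of size 2 (every listed pair touches it), so no matching can be larger.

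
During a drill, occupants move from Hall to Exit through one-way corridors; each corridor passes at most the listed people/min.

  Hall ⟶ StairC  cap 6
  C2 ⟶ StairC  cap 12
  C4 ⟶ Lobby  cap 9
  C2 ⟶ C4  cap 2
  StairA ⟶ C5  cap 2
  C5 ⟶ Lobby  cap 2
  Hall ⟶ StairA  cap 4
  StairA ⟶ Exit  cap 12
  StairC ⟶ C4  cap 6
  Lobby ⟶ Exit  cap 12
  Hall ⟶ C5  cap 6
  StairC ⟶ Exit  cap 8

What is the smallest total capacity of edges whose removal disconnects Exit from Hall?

Augment Hall→StairA→Exit: bottleneck 4, flow now 4.
Augment Hall→StairC→Exit: bottleneck 6, flow now 10.
Augment Hall→C5→Lobby→Exit: bottleneck 2, flow now 12.
No augmenting path remains; maximum flow = 12.
By max-flow min-cut, the minimum cut capacity equals the max flow.
In the residual graph, reachable from Hall: {Hall, C5}.
Min-cut edges: Hall→StairA (4), Hall→StairC (6), C5→Lobby (2); capacity 4 + 6 + 2 = 12.

12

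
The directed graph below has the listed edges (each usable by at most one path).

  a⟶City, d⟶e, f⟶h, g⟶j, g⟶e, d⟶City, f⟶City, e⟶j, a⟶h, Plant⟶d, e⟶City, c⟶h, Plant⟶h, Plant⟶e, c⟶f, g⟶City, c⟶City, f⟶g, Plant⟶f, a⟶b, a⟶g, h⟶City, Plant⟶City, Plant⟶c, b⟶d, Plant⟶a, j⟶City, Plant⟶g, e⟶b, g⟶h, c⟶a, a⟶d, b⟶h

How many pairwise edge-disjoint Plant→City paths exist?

Assign every edge capacity 1; by Menger, the answer equals the max flow.
Path Plant→City (+1); total 1.
Path Plant→a→City (+1); total 2.
Path Plant→c→City (+1); total 3.
Path Plant→d→City (+1); total 4.
Path Plant→e→City (+1); total 5.
Path Plant→f→City (+1); total 6.
Path Plant→g→City (+1); total 7.
Path Plant→h→City (+1); total 8.
No residual Plant→City path; max flow = 8.
Certifying cut of size 8: {Plant→City, Plant→a, Plant→c, Plant→d, Plant→e, Plant→f, Plant→g, Plant→h}.

8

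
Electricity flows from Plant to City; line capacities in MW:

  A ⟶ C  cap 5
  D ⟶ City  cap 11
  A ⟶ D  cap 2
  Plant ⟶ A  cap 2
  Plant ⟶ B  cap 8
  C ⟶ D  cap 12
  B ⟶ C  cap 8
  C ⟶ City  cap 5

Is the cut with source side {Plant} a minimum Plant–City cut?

Given cut capacity: 2 + 8 = 10.
Augment Plant→A→C→City: bottleneck 2, flow now 2.
Augment Plant→B→C→City: bottleneck 3, flow now 5.
Augment Plant→B→C→D→City: bottleneck 5, flow now 10.
No augmenting path remains; maximum flow = 10.
Cut capacity 10 equals the max flow, so it is a minimum cut.

Yes — it is a minimum cut (capacity 10).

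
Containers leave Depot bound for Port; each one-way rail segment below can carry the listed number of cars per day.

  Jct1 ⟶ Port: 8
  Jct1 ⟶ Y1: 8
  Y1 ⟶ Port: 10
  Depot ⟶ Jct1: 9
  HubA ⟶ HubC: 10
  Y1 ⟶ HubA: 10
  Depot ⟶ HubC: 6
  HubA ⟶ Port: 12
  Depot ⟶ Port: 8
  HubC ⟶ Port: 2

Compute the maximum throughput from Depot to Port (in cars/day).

Augment Depot→Port: bottleneck 8, flow now 8.
Augment Depot→Jct1→Port: bottleneck 8, flow now 16.
Augment Depot→HubC→Port: bottleneck 2, flow now 18.
Augment Depot→Jct1→Y1→Port: bottleneck 1, flow now 19.
No augmenting path remains; maximum flow = 19.
In the residual graph, reachable from Depot: {Depot, HubC}.
Min-cut edges: Depot→Jct1 (9), Depot→Port (8), HubC→Port (2); capacity 9 + 8 + 2 = 19.
This cut is saturated, so no flow can exceed 19.

19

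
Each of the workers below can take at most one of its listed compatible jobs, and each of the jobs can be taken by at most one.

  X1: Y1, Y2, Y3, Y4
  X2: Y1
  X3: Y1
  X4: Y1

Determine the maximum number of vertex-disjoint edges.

Unit-capacity flow: source→left, listed edges, right→sink; max matching = max flow.
Augmenting path X1→Y1 (+1); matched 1.
Augmenting path X2→Y1→X1→Y2 (+1); matched 2.
No augmenting path remains; maximum matching = 2.
König certificate: {X1, Y1} is a vertex cover of size 2 (every listed pair touches it), so no matching can be larger.

2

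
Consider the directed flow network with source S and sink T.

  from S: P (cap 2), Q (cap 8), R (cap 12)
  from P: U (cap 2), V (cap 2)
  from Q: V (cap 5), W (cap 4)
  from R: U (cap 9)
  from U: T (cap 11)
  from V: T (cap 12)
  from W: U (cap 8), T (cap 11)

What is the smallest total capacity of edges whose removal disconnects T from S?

19

Augment S→P→U→T: bottleneck 2, flow now 2.
Augment S→Q→V→T: bottleneck 5, flow now 7.
Augment S→Q→W→T: bottleneck 3, flow now 10.
Augment S→R→U→T: bottleneck 9, flow now 19.
No augmenting path remains; maximum flow = 19.
By max-flow min-cut, the minimum cut capacity equals the max flow.
In the residual graph, reachable from S: {S, R}.
Min-cut edges: S→P (2), S→Q (8), R→U (9); capacity 2 + 8 + 9 = 19.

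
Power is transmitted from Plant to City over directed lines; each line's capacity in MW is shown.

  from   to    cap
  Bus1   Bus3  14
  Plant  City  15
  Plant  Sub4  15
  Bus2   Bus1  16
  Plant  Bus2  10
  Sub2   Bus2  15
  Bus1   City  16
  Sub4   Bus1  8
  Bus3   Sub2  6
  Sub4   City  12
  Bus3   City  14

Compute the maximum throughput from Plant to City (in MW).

40

Augment Plant→City: bottleneck 15, flow now 15.
Augment Plant→Sub4→City: bottleneck 12, flow now 27.
Augment Plant→Sub4→Bus1→City: bottleneck 3, flow now 30.
Augment Plant→Bus2→Bus1→City: bottleneck 10, flow now 40.
No augmenting path remains; maximum flow = 40.
In the residual graph, reachable from Plant: {Plant}.
Min-cut edges: Plant→Sub4 (15), Plant→Bus2 (10), Plant→City (15); capacity 15 + 10 + 15 = 40.
This cut is saturated, so no flow can exceed 40.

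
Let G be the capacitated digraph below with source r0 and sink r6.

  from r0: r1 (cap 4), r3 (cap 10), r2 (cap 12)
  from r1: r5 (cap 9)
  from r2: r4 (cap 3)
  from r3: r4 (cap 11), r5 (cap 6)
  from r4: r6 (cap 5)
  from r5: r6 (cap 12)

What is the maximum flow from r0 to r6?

Augment r0→r1→r5→r6: bottleneck 4, flow now 4.
Augment r0→r2→r4→r6: bottleneck 3, flow now 7.
Augment r0→r3→r4→r6: bottleneck 2, flow now 9.
Augment r0→r3→r5→r6: bottleneck 6, flow now 15.
No augmenting path remains; maximum flow = 15.
In the residual graph, reachable from r0: {r0, r2, r3, r4}.
Min-cut edges: r0→r1 (4), r3→r5 (6), r4→r6 (5); capacity 4 + 6 + 5 = 15.
This cut is saturated, so no flow can exceed 15.

15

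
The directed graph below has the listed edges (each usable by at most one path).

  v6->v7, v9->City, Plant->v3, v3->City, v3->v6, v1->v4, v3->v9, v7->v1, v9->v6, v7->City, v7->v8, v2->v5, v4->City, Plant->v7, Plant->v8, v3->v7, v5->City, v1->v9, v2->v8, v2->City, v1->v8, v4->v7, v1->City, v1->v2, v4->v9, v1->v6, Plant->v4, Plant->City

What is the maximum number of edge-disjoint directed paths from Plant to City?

4

Assign every edge capacity 1; by Menger, the answer equals the max flow.
Path Plant→City (+1); total 1.
Path Plant→v3→City (+1); total 2.
Path Plant→v4→City (+1); total 3.
Path Plant→v7→City (+1); total 4.
No residual Plant→City path; max flow = 4.
Certifying cut of size 4: {Plant→City, Plant→v3, Plant→v4, Plant→v7}.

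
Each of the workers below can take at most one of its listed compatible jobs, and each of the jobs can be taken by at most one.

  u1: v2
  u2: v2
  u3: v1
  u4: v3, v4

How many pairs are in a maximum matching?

3

Unit-capacity flow: source→left, listed edges, right→sink; max matching = max flow.
Augmenting path u1→v2 (+1); matched 1.
Augmenting path u3→v1 (+1); matched 2.
Augmenting path u4→v3 (+1); matched 3.
No augmenting path remains; maximum matching = 3.
König certificate: {u3, u4, v2} is a vertex cover of size 3 (every listed pair touches it), so no matching can be larger.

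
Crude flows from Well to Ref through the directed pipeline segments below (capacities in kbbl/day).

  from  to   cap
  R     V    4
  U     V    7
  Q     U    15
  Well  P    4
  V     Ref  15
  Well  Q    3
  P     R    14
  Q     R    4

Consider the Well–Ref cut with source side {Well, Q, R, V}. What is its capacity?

Edges leaving {Well, Q, R, V}: Well→P (4), Q→U (15), V→Ref (15).
Cut capacity = 4 + 15 + 15 = 34.

34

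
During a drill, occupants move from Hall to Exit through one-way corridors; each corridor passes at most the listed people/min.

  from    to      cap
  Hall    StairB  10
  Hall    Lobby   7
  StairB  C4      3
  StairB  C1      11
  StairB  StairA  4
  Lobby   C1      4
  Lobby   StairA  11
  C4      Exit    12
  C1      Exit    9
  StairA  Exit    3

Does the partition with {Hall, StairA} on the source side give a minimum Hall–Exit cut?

No — its capacity is 20, but the minimum cut has capacity 15.

Given cut capacity: 10 + 7 + 3 = 20.
Augment Hall→StairB→C4→Exit: bottleneck 3, flow now 3.
Augment Hall→StairB→C1→Exit: bottleneck 7, flow now 10.
Augment Hall→Lobby→C1→Exit: bottleneck 2, flow now 12.
Augment Hall→Lobby→StairA→Exit: bottleneck 3, flow now 15.
No augmenting path remains; maximum flow = 15.
In the residual graph, reachable from Hall: {Hall, StairB, Lobby, C1, StairA}.
Min-cut edges: StairB→C4 (3), C1→Exit (9), StairA→Exit (3); capacity 3 + 9 + 3 = 15.
Cut capacity 20 exceeds the max flow 15, so it is not minimum.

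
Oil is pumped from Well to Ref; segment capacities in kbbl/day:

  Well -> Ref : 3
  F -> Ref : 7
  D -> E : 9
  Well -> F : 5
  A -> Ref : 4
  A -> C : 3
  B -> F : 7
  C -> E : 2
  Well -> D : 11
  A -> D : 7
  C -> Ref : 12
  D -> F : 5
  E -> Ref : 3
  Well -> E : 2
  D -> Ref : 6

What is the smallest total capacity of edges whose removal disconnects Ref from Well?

Augment Well→Ref: bottleneck 3, flow now 3.
Augment Well→D→Ref: bottleneck 6, flow now 9.
Augment Well→E→Ref: bottleneck 2, flow now 11.
Augment Well→F→Ref: bottleneck 5, flow now 16.
Augment Well→D→E→Ref: bottleneck 1, flow now 17.
Augment Well→D→F→Ref: bottleneck 2, flow now 19.
No augmenting path remains; maximum flow = 19.
By max-flow min-cut, the minimum cut capacity equals the max flow.
In the residual graph, reachable from Well: {Well, D, E, F}.
Min-cut edges: Well→Ref (3), D→Ref (6), E→Ref (3), F→Ref (7); capacity 3 + 6 + 3 + 7 = 19.

19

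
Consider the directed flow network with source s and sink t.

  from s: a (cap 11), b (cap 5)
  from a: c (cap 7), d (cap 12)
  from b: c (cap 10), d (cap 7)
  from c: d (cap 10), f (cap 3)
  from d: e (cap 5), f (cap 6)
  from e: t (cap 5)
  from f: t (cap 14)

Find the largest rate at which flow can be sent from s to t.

14

Augment s→a→c→f→t: bottleneck 3, flow now 3.
Augment s→a→d→e→t: bottleneck 5, flow now 8.
Augment s→a→d→f→t: bottleneck 3, flow now 11.
Augment s→b→d→f→t: bottleneck 3, flow now 14.
No augmenting path remains; maximum flow = 14.
In the residual graph, reachable from s: {s, a, b, c, d}.
Min-cut edges: c→f (3), d→e (5), d→f (6); capacity 3 + 5 + 6 = 14.
This cut is saturated, so no flow can exceed 14.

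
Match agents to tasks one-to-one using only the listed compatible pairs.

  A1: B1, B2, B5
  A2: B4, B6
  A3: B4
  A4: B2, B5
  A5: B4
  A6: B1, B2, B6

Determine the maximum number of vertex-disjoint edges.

5

Unit-capacity flow: source→left, listed edges, right→sink; max matching = max flow.
Augmenting path A1→B1 (+1); matched 1.
Augmenting path A2→B4 (+1); matched 2.
Augmenting path A4→B2 (+1); matched 3.
Augmenting path A6→B6 (+1); matched 4.
Augmenting path A3→B4→A2→B6→A6→B1→A1→B5 (+1); matched 5.
No augmenting path remains; maximum matching = 5.
König certificate: {A1, A2, A4, A6, B4} is a vertex cover of size 5 (every listed pair touches it), so no matching can be larger.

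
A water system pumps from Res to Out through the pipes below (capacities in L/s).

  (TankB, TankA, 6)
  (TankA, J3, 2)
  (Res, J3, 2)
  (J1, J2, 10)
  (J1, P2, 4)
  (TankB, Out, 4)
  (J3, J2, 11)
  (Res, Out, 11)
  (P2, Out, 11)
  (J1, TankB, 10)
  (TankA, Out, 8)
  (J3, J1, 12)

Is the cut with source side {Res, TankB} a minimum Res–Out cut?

No — its capacity is 23, but the minimum cut has capacity 13.

Given cut capacity: 2 + 11 + 6 + 4 = 23.
Augment Res→Out: bottleneck 11, flow now 11.
Augment Res→J3→J1→P2→Out: bottleneck 2, flow now 13.
No augmenting path remains; maximum flow = 13.
In the residual graph, reachable from Res: {Res}.
Min-cut edges: Res→J3 (2), Res→Out (11); capacity 2 + 11 = 13.
Cut capacity 23 exceeds the max flow 13, so it is not minimum.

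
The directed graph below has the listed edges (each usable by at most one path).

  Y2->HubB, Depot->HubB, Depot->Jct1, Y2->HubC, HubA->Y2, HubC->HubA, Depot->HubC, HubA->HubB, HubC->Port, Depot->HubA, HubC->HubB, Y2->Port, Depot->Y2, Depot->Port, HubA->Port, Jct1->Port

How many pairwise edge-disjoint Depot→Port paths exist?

Assign every edge capacity 1; by Menger, the answer equals the max flow.
Path Depot→Port (+1); total 1.
Path Depot→Y2→Port (+1); total 2.
Path Depot→HubC→Port (+1); total 3.
Path Depot→Jct1→Port (+1); total 4.
Path Depot→HubA→Port (+1); total 5.
No residual Depot→Port path; max flow = 5.
Certifying cut of size 5: {Depot→HubA, Depot→HubC, Depot→Jct1, Depot→Port, Depot→Y2}.

5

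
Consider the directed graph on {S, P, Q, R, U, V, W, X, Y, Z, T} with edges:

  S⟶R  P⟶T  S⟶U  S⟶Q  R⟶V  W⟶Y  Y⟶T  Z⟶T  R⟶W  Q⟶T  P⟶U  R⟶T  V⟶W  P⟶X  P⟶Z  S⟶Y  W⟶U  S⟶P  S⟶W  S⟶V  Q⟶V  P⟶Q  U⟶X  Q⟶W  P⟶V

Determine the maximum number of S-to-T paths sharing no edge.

Assign every edge capacity 1; by Menger, the answer equals the max flow.
Path S→P→T (+1); total 1.
Path S→Q→T (+1); total 2.
Path S→R→T (+1); total 3.
Path S→Y→T (+1); total 4.
No residual S→T path; max flow = 4.
Certifying cut of size 4: {S→P, S→Q, S→R, Y→T}.

4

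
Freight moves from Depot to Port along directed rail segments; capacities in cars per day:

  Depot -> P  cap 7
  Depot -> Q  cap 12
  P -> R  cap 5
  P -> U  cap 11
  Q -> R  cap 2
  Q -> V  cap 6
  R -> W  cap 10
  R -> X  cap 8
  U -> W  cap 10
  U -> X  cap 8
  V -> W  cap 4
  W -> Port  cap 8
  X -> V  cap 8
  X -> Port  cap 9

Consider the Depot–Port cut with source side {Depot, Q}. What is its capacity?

Edges leaving {Depot, Q}: Depot→P (7), Q→R (2), Q→V (6).
Cut capacity = 7 + 2 + 6 = 15.

15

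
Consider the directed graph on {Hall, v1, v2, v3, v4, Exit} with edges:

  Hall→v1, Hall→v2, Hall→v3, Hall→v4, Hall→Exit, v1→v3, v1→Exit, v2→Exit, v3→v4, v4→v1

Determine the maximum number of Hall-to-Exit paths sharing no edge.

3

Assign every edge capacity 1; by Menger, the answer equals the max flow.
Path Hall→Exit (+1); total 1.
Path Hall→v1→Exit (+1); total 2.
Path Hall→v2→Exit (+1); total 3.
No residual Hall→Exit path; max flow = 3.
Certifying cut of size 3: {Hall→Exit, Hall→v2, v1→Exit}.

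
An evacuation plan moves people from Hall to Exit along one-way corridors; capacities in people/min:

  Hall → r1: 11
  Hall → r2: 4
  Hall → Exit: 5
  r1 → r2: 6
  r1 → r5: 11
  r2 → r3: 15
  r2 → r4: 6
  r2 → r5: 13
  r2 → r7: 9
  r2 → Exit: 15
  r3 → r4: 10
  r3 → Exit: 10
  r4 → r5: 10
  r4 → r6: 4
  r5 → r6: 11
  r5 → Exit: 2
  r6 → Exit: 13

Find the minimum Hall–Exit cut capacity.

20

Augment Hall→Exit: bottleneck 5, flow now 5.
Augment Hall→r2→Exit: bottleneck 4, flow now 9.
Augment Hall→r1→r2→Exit: bottleneck 6, flow now 15.
Augment Hall→r1→r5→Exit: bottleneck 2, flow now 17.
Augment Hall→r1→r5→r6→Exit: bottleneck 3, flow now 20.
No augmenting path remains; maximum flow = 20.
By max-flow min-cut, the minimum cut capacity equals the max flow.
In the residual graph, reachable from Hall: {Hall}.
Min-cut edges: Hall→r1 (11), Hall→r2 (4), Hall→Exit (5); capacity 11 + 4 + 5 = 20.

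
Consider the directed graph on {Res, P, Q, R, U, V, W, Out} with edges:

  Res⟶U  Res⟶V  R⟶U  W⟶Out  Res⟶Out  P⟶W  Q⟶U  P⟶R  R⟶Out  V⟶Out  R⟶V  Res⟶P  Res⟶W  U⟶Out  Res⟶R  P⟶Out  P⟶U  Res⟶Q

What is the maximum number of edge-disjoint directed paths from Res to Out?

Assign every edge capacity 1; by Menger, the answer equals the max flow.
Path Res→Out (+1); total 1.
Path Res→P→Out (+1); total 2.
Path Res→R→Out (+1); total 3.
Path Res→U→Out (+1); total 4.
Path Res→V→Out (+1); total 5.
Path Res→W→Out (+1); total 6.
No residual Res→Out path; max flow = 6.
Certifying cut of size 6: {Res→Out, Res→P, Res→R, Res→V, Res→W, U→Out}.

6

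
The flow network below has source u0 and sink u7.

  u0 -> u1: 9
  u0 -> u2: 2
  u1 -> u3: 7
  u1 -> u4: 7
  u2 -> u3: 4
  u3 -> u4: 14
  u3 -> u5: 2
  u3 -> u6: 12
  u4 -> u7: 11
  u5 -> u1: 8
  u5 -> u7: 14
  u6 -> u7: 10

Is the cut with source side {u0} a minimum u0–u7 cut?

Yes — it is a minimum cut (capacity 11).

Given cut capacity: 9 + 2 = 11.
Augment u0→u1→u4→u7: bottleneck 7, flow now 7.
Augment u0→u1→u3→u4→u7: bottleneck 2, flow now 9.
Augment u0→u2→u3→u4→u7: bottleneck 2, flow now 11.
No augmenting path remains; maximum flow = 11.
Cut capacity 11 equals the max flow, so it is a minimum cut.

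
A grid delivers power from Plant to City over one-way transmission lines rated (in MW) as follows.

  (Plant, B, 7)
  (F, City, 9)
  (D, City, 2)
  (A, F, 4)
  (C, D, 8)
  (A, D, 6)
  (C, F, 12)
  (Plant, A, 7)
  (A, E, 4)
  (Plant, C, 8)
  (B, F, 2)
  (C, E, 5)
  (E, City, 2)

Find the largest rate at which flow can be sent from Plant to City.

Augment Plant→A→D→City: bottleneck 2, flow now 2.
Augment Plant→A→E→City: bottleneck 2, flow now 4.
Augment Plant→A→F→City: bottleneck 3, flow now 7.
Augment Plant→B→F→City: bottleneck 2, flow now 9.
Augment Plant→C→F→City: bottleneck 4, flow now 13.
No augmenting path remains; maximum flow = 13.
In the residual graph, reachable from Plant: {Plant, A, B, C, D, E, F}.
Min-cut edges: D→City (2), E→City (2), F→City (9); capacity 2 + 2 + 9 = 13.
This cut is saturated, so no flow can exceed 13.

13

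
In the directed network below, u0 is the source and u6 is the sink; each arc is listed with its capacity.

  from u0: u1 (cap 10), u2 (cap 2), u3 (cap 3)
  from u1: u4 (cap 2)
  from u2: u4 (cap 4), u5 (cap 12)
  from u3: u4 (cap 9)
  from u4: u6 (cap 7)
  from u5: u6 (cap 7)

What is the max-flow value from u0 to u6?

7

Augment u0→u1→u4→u6: bottleneck 2, flow now 2.
Augment u0→u2→u4→u6: bottleneck 2, flow now 4.
Augment u0→u3→u4→u6: bottleneck 3, flow now 7.
No augmenting path remains; maximum flow = 7.
In the residual graph, reachable from u0: {u0, u1}.
Min-cut edges: u0→u2 (2), u0→u3 (3), u1→u4 (2); capacity 2 + 3 + 2 = 7.
This cut is saturated, so no flow can exceed 7.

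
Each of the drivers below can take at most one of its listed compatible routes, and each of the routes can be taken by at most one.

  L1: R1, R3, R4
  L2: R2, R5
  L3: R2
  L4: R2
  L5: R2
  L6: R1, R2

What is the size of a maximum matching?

Unit-capacity flow: source→left, listed edges, right→sink; max matching = max flow.
Augmenting path L1→R1 (+1); matched 1.
Augmenting path L2→R2 (+1); matched 2.
Augmenting path L3→R2→L2→R5 (+1); matched 3.
Augmenting path L6→R1→L1→R3 (+1); matched 4.
No augmenting path remains; maximum matching = 4.
König certificate: {L1, L2, L6, R2} is a vertex cover of size 4 (every listed pair touches it), so no matching can be larger.

4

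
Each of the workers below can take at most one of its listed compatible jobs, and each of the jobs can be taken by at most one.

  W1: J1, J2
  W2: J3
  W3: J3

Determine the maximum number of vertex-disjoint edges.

Unit-capacity flow: source→left, listed edges, right→sink; max matching = max flow.
Augmenting path W1→J1 (+1); matched 1.
Augmenting path W2→J3 (+1); matched 2.
No augmenting path remains; maximum matching = 2.
König certificate: {W1, J3} is a vertex cover of size 2 (every listed pair touches it), so no matching can be larger.

2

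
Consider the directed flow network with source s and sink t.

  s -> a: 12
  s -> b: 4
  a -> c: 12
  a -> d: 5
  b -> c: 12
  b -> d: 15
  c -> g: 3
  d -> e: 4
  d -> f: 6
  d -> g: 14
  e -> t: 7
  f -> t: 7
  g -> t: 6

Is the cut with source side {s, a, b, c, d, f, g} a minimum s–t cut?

Given cut capacity: 4 + 7 + 6 = 17.
Augment s→a→c→g→t: bottleneck 3, flow now 3.
Augment s→a→d→e→t: bottleneck 4, flow now 7.
Augment s→a→d→f→t: bottleneck 1, flow now 8.
Augment s→b→d→f→t: bottleneck 4, flow now 12.
No augmenting path remains; maximum flow = 12.
In the residual graph, reachable from s: {s, a, c}.
Min-cut edges: s→b (4), a→d (5), c→g (3); capacity 4 + 5 + 3 = 12.
Cut capacity 17 exceeds the max flow 12, so it is not minimum.

No — its capacity is 17, but the minimum cut has capacity 12.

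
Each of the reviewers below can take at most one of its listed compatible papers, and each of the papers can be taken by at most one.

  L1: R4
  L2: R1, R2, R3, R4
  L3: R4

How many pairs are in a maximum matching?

Unit-capacity flow: source→left, listed edges, right→sink; max matching = max flow.
Augmenting path L1→R4 (+1); matched 1.
Augmenting path L2→R1 (+1); matched 2.
No augmenting path remains; maximum matching = 2.
König certificate: {L2, R4} is a vertex cover of size 2 (every listed pair touches it), so no matching can be larger.

2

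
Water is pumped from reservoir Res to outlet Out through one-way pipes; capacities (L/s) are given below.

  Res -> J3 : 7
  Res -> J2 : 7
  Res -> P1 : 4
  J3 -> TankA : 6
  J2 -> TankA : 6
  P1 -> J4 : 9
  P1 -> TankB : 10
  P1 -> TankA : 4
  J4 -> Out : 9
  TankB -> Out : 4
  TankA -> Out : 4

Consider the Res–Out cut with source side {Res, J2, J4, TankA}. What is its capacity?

Edges leaving {Res, J2, J4, TankA}: Res→J3 (7), Res→P1 (4), J4→Out (9), TankA→Out (4).
Cut capacity = 7 + 4 + 9 + 4 = 24.

24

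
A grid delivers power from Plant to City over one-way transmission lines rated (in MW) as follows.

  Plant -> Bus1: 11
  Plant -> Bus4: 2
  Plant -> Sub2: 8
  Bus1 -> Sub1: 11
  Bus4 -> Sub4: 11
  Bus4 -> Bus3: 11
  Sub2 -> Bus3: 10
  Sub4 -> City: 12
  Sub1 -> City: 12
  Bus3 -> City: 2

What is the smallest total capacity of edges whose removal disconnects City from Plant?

Augment Plant→Bus1→Sub1→City: bottleneck 11, flow now 11.
Augment Plant→Bus4→Sub4→City: bottleneck 2, flow now 13.
Augment Plant→Sub2→Bus3→City: bottleneck 2, flow now 15.
No augmenting path remains; maximum flow = 15.
By max-flow min-cut, the minimum cut capacity equals the max flow.
In the residual graph, reachable from Plant: {Plant, Sub2, Bus3}.
Min-cut edges: Plant→Bus1 (11), Plant→Bus4 (2), Bus3→City (2); capacity 11 + 2 + 2 = 15.

15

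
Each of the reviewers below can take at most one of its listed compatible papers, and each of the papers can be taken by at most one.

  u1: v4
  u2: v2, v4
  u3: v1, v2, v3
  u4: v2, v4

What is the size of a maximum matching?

Unit-capacity flow: source→left, listed edges, right→sink; max matching = max flow.
Augmenting path u1→v4 (+1); matched 1.
Augmenting path u2→v2 (+1); matched 2.
Augmenting path u3→v1 (+1); matched 3.
No augmenting path remains; maximum matching = 3.
König certificate: {u3, v2, v4} is a vertex cover of size 3 (every listed pair touches it), so no matching can be larger.

3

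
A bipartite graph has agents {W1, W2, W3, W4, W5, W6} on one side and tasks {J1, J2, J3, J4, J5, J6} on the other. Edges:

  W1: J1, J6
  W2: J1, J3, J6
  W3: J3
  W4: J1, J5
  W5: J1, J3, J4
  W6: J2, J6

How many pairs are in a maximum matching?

Unit-capacity flow: source→left, listed edges, right→sink; max matching = max flow.
Augmenting path W1→J1 (+1); matched 1.
Augmenting path W2→J3 (+1); matched 2.
Augmenting path W4→J5 (+1); matched 3.
Augmenting path W5→J4 (+1); matched 4.
Augmenting path W6→J2 (+1); matched 5.
Augmenting path W3→J3→W2→J6 (+1); matched 6.
No augmenting path remains; maximum matching = 6.
König certificate: {W1, W2, W3, W4, W5, W6} is a vertex cover of size 6 (every listed pair touches it), so no matching can be larger.

6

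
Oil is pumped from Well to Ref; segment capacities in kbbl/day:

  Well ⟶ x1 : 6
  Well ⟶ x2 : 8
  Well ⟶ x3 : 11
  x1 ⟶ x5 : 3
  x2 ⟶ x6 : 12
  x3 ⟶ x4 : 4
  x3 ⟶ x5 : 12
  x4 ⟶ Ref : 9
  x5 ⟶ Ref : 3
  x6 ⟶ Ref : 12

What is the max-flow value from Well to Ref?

Augment Well→x1→x5→Ref: bottleneck 3, flow now 3.
Augment Well→x2→x6→Ref: bottleneck 8, flow now 11.
Augment Well→x3→x4→Ref: bottleneck 4, flow now 15.
No augmenting path remains; maximum flow = 15.
In the residual graph, reachable from Well: {Well, x1, x3, x5}.
Min-cut edges: Well→x2 (8), x3→x4 (4), x5→Ref (3); capacity 8 + 4 + 3 = 15.
This cut is saturated, so no flow can exceed 15.

15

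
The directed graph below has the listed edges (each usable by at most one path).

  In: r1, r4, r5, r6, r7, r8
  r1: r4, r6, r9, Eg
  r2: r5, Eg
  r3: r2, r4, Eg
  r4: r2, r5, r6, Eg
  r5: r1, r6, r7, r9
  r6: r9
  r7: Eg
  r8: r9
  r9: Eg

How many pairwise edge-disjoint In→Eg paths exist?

Assign every edge capacity 1; by Menger, the answer equals the max flow.
Augment In→r1→Eg (+1); total 1.
Augment In→r4→Eg (+1); total 2.
Augment In→r7→Eg (+1); total 3.
Augment In→r5→r9→Eg (+1); total 4.
Augment In→r6→r9→r5→r1→r4→r2→Eg (+1); total 5. (traverses r5→r9 backwards in the residual graph, cancelling flow on it)
After the cancellation the 5 edge-disjoint paths are: In→r1→r4→r2→Eg; In→r4→Eg; In→r5→r1→Eg; In→r6→r9→Eg; In→r7→Eg.
No residual In→Eg path; max flow = 5.
Certifying cut of size 5: {In→r1, In→r4, In→r5, In→r7, r9→Eg}.

5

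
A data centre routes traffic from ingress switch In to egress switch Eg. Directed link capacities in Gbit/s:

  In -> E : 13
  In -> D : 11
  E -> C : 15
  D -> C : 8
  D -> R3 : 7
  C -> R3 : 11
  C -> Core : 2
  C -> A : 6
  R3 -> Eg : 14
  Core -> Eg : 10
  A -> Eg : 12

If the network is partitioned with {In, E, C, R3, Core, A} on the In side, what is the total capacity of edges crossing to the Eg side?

47

Edges leaving {In, E, C, R3, Core, A}: In→D (11), R3→Eg (14), Core→Eg (10), A→Eg (12).
Cut capacity = 11 + 14 + 10 + 12 = 47.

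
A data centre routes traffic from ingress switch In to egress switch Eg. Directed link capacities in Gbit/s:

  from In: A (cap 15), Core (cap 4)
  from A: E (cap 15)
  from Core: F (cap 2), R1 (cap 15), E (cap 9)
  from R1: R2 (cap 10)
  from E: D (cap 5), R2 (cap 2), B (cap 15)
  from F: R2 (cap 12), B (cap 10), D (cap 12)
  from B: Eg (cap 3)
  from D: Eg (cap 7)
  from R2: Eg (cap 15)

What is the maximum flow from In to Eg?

14

Augment In→A→E→B→Eg: bottleneck 3, flow now 3.
Augment In→A→E→D→Eg: bottleneck 5, flow now 8.
Augment In→A→E→R2→Eg: bottleneck 2, flow now 10.
Augment In→Core→R1→R2→Eg: bottleneck 4, flow now 14.
No augmenting path remains; maximum flow = 14.
In the residual graph, reachable from In: {In, A, E, B}.
Min-cut edges: In→Core (4), E→D (5), E→R2 (2), B→Eg (3); capacity 4 + 5 + 2 + 3 = 14.
This cut is saturated, so no flow can exceed 14.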